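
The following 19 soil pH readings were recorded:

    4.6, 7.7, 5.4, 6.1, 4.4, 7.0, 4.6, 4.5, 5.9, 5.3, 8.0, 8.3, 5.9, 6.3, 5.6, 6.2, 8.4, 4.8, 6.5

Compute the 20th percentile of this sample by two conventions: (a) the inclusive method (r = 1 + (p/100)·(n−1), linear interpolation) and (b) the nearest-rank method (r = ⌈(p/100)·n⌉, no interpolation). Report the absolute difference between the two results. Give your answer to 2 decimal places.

Sorted: 4.4, 4.5, 4.6, 4.6, 4.8, 5.3, 5.4, 5.6, 5.9, 5.9, 6.1, 6.2, 6.3, 6.5, 7.0, 7.7, 8.0, 8.3, 8.4.
n = 19.
(a) r = 4.6; between ranks 4 (4.6) and 5 (4.8): 4.72.
(b) the nearest-rank method: rank 4 → 4.6.
|4.72 − 4.6| = 0.12.

0.12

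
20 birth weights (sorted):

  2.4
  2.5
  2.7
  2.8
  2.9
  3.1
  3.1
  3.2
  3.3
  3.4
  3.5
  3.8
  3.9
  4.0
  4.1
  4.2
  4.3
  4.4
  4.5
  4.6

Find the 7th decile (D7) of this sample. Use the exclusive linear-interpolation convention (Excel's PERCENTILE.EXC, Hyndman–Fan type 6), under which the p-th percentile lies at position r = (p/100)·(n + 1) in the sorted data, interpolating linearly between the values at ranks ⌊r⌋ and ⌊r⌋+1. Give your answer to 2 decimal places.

n = 20.
r = (70/100)·(20 + 1) = 14.7.
Rank 14 is 4.0 and rank 15 is 4.1.
Interpolate: 4.0 + 0.7·(4.1 − 4.0) = 4.0 + 0.7·0.1 = 4.07.

4.07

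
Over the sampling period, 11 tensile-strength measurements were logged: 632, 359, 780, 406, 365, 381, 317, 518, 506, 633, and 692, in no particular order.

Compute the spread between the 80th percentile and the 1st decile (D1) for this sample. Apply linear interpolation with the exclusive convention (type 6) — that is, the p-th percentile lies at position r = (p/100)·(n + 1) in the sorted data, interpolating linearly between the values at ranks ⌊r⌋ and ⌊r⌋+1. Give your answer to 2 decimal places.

343.00

Sorted: 317, 359, 365, 381, 406, 506, 518, 632, 633, 692, 780.
n = 11.
P10: r = 1.2; ranks 1–2 are 317, 359; interpolating gives 325.4.
P80: r = 9.6; ranks 9–10 are 633, 692; interpolating gives 668.4.
Difference: 668.4 − 325.4 = 343.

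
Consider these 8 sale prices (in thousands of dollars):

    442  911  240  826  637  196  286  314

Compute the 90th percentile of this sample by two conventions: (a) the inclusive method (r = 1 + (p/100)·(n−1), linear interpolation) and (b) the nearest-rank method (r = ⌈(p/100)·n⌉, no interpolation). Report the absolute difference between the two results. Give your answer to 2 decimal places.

59.50

Sorted: 196, 240, 286, 314, 442, 637, 826, 911.
n = 8.
(a) r = 7.3; between ranks 7 (826) and 8 (911): 851.5.
(b) the nearest-rank method: rank 8 → 911.
|851.5 − 911| = 59.5.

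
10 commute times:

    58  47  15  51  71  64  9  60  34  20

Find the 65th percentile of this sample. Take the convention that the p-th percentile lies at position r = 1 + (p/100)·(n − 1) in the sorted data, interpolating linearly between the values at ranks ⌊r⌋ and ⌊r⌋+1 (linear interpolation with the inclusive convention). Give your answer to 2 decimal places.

Sorted: 9, 15, 20, 34, 47, 51, 58, 60, 64, 71.
n = 10.
r = 1 + (65/100)·(10 − 1) = 1 + 5.85 = 6.85.
Rank 6 is 51 and rank 7 is 58.
Interpolate: 51 + 0.85·(58 − 51) = 51 + 0.85·7 = 56.95.

56.95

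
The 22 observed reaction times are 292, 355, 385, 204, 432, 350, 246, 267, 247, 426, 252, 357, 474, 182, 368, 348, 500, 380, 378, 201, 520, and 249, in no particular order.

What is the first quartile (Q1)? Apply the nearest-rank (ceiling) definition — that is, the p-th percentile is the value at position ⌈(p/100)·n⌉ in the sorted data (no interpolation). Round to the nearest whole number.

249

Sorted: 182, 201, 204, 246, 247, 249, 252, 267, 292, 348, 350, 355, 357, 368, 378, 380, 385, 426, 432, 474, 500, 520.
n = 22.
Position = ⌈25/100 · 22⌉ = ⌈5.5⌉ = 6.
The value at rank 6 is 249.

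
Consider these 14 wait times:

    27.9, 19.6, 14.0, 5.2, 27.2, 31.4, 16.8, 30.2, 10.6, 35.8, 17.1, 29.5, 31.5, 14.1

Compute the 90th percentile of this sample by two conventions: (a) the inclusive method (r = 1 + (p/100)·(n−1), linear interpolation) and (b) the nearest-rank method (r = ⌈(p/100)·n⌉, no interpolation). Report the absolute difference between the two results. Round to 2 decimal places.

0.03

Sorted: 5.2, 10.6, 14.0, 14.1, 16.8, 17.1, 19.6, 27.2, 27.9, 29.5, 30.2, 31.4, 31.5, 35.8.
n = 14.
(a) r = 12.7; between ranks 12 (31.4) and 13 (31.5): 31.47.
(b) the nearest-rank method: rank 13 → 31.5.
|31.47 − 31.5| = 0.03.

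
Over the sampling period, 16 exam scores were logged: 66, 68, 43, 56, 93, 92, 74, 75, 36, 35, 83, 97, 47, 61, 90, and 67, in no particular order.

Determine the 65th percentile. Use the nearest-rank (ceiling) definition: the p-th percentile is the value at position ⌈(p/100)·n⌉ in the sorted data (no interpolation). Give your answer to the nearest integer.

75

Sorted: 35, 36, 43, 47, 56, 61, 66, 67, 68, 74, 75, 83, 90, 92, 93, 97.
n = 16.
Position = ⌈65/100 · 16⌉ = ⌈10.4⌉ = 11.
The value at rank 11 is 75.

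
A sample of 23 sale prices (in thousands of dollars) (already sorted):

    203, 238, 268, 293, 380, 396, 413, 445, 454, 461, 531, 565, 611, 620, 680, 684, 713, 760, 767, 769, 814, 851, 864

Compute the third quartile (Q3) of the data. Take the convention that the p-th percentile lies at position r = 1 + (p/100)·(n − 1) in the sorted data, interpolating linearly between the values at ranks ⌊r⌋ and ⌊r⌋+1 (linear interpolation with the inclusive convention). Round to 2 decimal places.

736.50

n = 23.
r = 1 + (75/100)·(23 − 1) = 1 + 16.5 = 17.5.
Rank 17 is 713 and rank 18 is 760.
Interpolate: 713 + 0.5·(760 − 713) = 713 + 0.5·47 = 736.5.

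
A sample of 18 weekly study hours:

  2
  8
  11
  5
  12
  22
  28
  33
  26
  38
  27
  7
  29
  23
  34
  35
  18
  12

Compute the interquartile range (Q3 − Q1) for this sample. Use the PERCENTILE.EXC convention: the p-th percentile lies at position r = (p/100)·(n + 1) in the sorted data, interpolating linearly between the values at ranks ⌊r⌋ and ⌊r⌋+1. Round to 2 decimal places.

19.75

Sorted: 2, 5, 7, 8, 11, 12, 12, 18, 22, 23, 26, 27, 28, 29, 33, 34, 35, 38.
n = 18.
P25: r = 4.75; ranks 4–5 are 8, 11; interpolating gives 10.25.
P75: r = 14.25; ranks 14–15 are 29, 33; interpolating gives 30.
Difference: 30 − 10.25 = 19.75.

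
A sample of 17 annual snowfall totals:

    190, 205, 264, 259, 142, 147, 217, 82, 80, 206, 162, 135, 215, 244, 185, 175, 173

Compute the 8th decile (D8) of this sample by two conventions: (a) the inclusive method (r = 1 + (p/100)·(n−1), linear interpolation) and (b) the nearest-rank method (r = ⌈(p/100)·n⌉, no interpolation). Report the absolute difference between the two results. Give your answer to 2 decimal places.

Sorted: 80, 82, 135, 142, 147, 162, 173, 175, 185, 190, 205, 206, 215, 217, 244, 259, 264.
n = 17.
(a) r = 13.8; between ranks 13 (215) and 14 (217): 216.6.
(b) the nearest-rank method: rank 14 → 217.
|216.6 − 217| = 0.4.

0.40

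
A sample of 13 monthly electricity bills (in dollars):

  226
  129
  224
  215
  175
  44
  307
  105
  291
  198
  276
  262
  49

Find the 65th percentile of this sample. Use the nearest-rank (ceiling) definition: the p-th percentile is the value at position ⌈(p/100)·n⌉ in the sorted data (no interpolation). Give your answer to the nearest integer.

Sorted: 44, 49, 105, 129, 175, 198, 215, 224, 226, 262, 276, 291, 307.
n = 13.
Position = ⌈65/100 · 13⌉ = ⌈8.45⌉ = 9.
The value at rank 9 is 226.

226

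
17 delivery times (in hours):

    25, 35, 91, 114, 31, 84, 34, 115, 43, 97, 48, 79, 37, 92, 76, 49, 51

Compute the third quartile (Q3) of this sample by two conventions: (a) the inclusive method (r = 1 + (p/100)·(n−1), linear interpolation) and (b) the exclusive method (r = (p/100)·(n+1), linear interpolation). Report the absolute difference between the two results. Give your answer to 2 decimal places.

Sorted: 25, 31, 34, 35, 37, 43, 48, 49, 51, 76, 79, 84, 91, 92, 97, 114, 115.
n = 17.
(a) r = 13 → value at rank 13 = 91.
(b) r = 13.5; between ranks 13 (91) and 14 (92): 91.5.
|91 − 91.5| = 0.5.

0.50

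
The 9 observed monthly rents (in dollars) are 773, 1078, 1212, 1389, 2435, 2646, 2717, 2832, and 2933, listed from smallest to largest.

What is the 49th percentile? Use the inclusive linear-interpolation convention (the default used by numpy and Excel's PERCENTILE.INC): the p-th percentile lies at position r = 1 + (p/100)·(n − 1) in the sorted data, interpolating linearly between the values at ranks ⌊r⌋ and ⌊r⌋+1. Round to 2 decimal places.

n = 9.
r = 1 + (49/100)·(9 − 1) = 1 + 3.92 = 4.92.
Rank 4 is 1389 and rank 5 is 2435.
Interpolate: 1389 + 0.92·(2435 − 1389) = 1389 + 0.92·1046 = 2351.32.

2351.32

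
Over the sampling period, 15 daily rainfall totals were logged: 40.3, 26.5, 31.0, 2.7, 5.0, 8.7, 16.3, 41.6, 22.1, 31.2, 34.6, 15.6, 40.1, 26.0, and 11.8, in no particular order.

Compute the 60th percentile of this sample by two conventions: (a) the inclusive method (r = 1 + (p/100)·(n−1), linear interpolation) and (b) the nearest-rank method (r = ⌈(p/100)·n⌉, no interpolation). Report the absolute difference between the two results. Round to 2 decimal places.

1.80

Sorted: 2.7, 5.0, 8.7, 11.8, 15.6, 16.3, 22.1, 26.0, 26.5, 31.0, 31.2, 34.6, 40.1, 40.3, 41.6.
n = 15.
(a) r = 9.4; between ranks 9 (26.5) and 10 (31.0): 28.3.
(b) the nearest-rank method: rank 9 → 26.5.
|28.3 − 26.5| = 1.8.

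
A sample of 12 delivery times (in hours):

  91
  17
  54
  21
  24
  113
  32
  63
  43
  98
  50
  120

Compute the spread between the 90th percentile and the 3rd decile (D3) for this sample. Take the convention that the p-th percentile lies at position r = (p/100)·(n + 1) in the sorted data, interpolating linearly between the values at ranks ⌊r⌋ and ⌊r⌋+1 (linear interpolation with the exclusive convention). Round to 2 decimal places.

Sorted: 17, 21, 24, 32, 43, 50, 54, 63, 91, 98, 113, 120.
n = 12.
P30: r = 3.9; ranks 3–4 are 24, 32; interpolating gives 31.2.
P90: r = 11.7; ranks 11–12 are 113, 120; interpolating gives 117.9.
Difference: 117.9 − 31.2 = 86.7.

86.70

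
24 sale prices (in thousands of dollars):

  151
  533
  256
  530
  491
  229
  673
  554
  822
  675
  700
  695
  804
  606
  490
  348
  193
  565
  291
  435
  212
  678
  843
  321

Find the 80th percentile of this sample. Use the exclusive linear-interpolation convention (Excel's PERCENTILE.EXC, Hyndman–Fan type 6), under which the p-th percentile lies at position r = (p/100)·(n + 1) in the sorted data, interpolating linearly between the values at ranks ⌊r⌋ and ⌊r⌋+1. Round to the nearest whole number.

Sorted: 151, 193, 212, 229, 256, 291, 321, 348, 435, 490, 491, 530, 533, 554, 565, 606, 673, 675, 678, 695, 700, 804, 822, 843.
n = 24.
r = (80/100)·(24 + 1) = 20.
r is an integer, so P80 is the value at rank 20: 695.

695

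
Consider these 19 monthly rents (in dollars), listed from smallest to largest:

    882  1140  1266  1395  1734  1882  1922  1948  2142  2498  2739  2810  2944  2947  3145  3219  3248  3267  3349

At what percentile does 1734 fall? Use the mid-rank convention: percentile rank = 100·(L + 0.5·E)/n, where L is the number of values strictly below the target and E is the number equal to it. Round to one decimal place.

23.7

Count below 1734: L = 4; count equal: E = 1; n = 19.
Percentile rank = 100·(4 + 0.5·1)/19 = 100·4.5/19 = 23.68.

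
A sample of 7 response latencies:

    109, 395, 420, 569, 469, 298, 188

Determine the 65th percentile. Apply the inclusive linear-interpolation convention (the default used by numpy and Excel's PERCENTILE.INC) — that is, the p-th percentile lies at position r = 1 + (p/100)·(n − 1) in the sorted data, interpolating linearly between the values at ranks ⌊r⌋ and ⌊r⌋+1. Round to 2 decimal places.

417.50

Sorted: 109, 188, 298, 395, 420, 469, 569.
n = 7.
r = 1 + (65/100)·(7 − 1) = 1 + 3.9 = 4.9.
Rank 4 is 395 and rank 5 is 420.
Interpolate: 395 + 0.9·(420 − 395) = 395 + 0.9·25 = 417.5.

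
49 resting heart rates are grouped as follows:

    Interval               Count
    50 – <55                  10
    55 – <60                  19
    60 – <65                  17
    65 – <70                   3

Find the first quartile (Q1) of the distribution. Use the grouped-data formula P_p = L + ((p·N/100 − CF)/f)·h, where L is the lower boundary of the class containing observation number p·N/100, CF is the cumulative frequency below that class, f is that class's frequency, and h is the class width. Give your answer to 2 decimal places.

N = 49; target position k = 25/100 · 49 = 12.25.
Cumulative frequencies: 10, 29, 46, 49.
Observation 12.25 falls in the class 55 – <60.
L = 55, CF = 10, f = 19, h = 5.
P25 = 55 + ((12.25 − 10)/19)·5 = 55 + 0.592105 = 55.5921.

55.59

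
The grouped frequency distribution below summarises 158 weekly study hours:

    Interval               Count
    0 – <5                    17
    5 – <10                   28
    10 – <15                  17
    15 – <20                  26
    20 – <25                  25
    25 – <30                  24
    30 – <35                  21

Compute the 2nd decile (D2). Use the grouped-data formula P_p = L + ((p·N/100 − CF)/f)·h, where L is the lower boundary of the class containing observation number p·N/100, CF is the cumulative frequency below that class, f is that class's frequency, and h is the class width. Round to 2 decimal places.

7.61

N = 158; target position k = 20/100 · 158 = 31.6.
Cumulative frequencies: 17, 45, 62, 88, 113, 137, 158.
Observation 31.6 falls in the class 5 – <10.
L = 5, CF = 17, f = 28, h = 5.
P20 = 5 + ((31.6 − 17)/28)·5 = 5 + 2.60714 = 7.60714.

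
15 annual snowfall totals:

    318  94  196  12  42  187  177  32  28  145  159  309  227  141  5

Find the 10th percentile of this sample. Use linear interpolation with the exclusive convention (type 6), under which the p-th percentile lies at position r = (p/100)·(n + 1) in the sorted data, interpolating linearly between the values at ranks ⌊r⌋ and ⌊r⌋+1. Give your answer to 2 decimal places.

Sorted: 5, 12, 28, 32, 42, 94, 141, 145, 159, 177, 187, 196, 227, 309, 318.
n = 15.
r = (10/100)·(15 + 1) = 1.6.
Rank 1 is 5 and rank 2 is 12.
Interpolate: 5 + 0.6·(12 − 5) = 5 + 0.6·7 = 9.2.

9.20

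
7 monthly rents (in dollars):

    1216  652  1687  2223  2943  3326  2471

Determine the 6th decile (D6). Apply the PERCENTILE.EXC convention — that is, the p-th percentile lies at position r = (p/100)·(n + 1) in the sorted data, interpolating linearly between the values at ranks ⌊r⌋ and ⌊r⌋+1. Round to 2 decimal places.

Sorted: 652, 1216, 1687, 2223, 2471, 2943, 3326.
n = 7.
r = (60/100)·(7 + 1) = 4.8.
Rank 4 is 2223 and rank 5 is 2471.
Interpolate: 2223 + 0.8·(2471 − 2223) = 2223 + 0.8·248 = 2421.4.

2421.40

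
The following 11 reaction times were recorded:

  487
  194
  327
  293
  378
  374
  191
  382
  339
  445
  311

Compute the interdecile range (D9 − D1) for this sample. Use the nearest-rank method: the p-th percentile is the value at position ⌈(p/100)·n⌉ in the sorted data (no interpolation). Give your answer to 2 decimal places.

Sorted: 191, 194, 293, 311, 327, 339, 374, 378, 382, 445, 487.
n = 11.
P10: rank ⌈10/100·11⌉ = 2 → 194.
P90: rank ⌈90/100·11⌉ = 10 → 445.
Difference: 445 − 194 = 251.

251.00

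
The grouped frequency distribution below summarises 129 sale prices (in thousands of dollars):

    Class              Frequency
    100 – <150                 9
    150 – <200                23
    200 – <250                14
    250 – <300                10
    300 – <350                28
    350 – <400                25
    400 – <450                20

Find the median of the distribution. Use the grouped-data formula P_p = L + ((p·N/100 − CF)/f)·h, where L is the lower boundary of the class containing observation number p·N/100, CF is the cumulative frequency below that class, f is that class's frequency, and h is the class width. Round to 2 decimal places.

N = 129; target position k = 50/100 · 129 = 64.5.
Cumulative frequencies: 9, 32, 46, 56, 84, 109, 129.
Observation 64.5 falls in the class 300 – <350.
L = 300, CF = 56, f = 28, h = 50.
P50 = 300 + ((64.5 − 56)/28)·50 = 300 + 15.1786 = 315.179.

315.18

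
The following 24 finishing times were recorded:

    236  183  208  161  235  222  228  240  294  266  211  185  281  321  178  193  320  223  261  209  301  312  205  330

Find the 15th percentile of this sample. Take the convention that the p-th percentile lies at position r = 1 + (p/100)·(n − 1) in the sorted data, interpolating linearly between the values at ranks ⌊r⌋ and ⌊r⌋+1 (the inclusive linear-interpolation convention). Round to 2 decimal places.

Sorted: 161, 178, 183, 185, 193, 205, 208, 209, 211, 222, 223, 228, 235, 236, 240, 261, 266, 281, 294, 301, 312, 320, 321, 330.
n = 24.
r = 1 + (15/100)·(24 − 1) = 1 + 3.45 = 4.45.
Rank 4 is 185 and rank 5 is 193.
Interpolate: 185 + 0.45·(193 − 185) = 185 + 0.45·8 = 188.6.

188.60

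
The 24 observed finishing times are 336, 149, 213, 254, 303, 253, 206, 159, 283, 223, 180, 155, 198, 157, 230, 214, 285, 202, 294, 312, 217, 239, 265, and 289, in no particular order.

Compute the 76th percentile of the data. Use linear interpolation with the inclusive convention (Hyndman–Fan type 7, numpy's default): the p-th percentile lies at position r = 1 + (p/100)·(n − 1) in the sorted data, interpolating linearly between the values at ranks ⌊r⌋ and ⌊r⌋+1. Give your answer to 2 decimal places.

283.96

Sorted: 149, 155, 157, 159, 180, 198, 202, 206, 213, 214, 217, 223, 230, 239, 253, 254, 265, 283, 285, 289, 294, 303, 312, 336.
n = 24.
r = 1 + (76/100)·(24 − 1) = 1 + 17.48 = 18.48.
Rank 18 is 283 and rank 19 is 285.
Interpolate: 283 + 0.48·(285 − 283) = 283 + 0.48·2 = 283.96.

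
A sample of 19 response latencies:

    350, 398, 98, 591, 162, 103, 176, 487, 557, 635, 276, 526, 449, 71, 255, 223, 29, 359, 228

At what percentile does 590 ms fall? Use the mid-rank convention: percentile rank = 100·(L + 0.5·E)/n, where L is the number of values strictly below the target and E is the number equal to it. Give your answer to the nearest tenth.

89.5

Sorted: 29, 71, 98, 103, 162, 176, 223, 228, 255, 276, 350, 359, 398, 449, 487, 526, 557, 591, 635.
Count below 590: L = 17; count equal: E = 0; n = 19.
Percentile rank = 100·(17 + 0.5·0)/19 = 100·17/19 = 89.47.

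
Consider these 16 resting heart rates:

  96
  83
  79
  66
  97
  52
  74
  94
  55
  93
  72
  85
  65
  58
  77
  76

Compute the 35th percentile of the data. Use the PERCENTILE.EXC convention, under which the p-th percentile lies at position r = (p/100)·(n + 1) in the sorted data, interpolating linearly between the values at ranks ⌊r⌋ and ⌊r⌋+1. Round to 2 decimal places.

71.70

Sorted: 52, 55, 58, 65, 66, 72, 74, 76, 77, 79, 83, 85, 93, 94, 96, 97.
n = 16.
r = (35/100)·(16 + 1) = 5.95.
Rank 5 is 66 and rank 6 is 72.
Interpolate: 66 + 0.95·(72 − 66) = 66 + 0.95·6 = 71.7.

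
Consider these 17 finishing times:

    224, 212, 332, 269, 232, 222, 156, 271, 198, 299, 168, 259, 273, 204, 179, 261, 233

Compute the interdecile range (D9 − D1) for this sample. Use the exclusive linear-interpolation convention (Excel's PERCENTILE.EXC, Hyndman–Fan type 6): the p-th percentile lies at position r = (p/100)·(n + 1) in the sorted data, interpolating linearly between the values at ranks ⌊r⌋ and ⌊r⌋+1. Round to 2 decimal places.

Sorted: 156, 168, 179, 198, 204, 212, 222, 224, 232, 233, 259, 261, 269, 271, 273, 299, 332.
n = 17.
P10: r = 1.8; ranks 1–2 are 156, 168; interpolating gives 165.6.
P90: r = 16.2; ranks 16–17 are 299, 332; interpolating gives 305.6.
Difference: 305.6 − 165.6 = 140.

140.00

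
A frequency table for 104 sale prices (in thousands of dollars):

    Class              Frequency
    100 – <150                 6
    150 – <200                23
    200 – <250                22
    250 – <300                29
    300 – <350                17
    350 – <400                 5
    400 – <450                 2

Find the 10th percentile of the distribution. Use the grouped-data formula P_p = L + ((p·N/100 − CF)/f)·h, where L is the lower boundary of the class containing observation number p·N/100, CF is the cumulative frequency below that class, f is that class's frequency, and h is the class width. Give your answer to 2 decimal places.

N = 104; target position k = 10/100 · 104 = 10.4.
Cumulative frequencies: 6, 29, 51, 80, 97, 102, 104.
Observation 10.4 falls in the class 150 – <200.
L = 150, CF = 6, f = 23, h = 50.
P10 = 150 + ((10.4 − 6)/23)·50 = 150 + 9.56522 = 159.565.

159.57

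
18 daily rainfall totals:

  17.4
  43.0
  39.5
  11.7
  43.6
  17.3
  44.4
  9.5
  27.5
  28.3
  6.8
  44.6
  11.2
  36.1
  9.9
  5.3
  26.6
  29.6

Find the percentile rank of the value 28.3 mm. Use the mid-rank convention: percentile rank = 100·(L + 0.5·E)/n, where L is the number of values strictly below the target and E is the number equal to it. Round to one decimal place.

58.3

Sorted: 5.3, 6.8, 9.5, 9.9, 11.2, 11.7, 17.3, 17.4, 26.6, 27.5, 28.3, 29.6, 36.1, 39.5, 43.0, 43.6, 44.4, 44.6.
Count below 28.3: L = 10; count equal: E = 1; n = 18.
Percentile rank = 100·(10 + 0.5·1)/18 = 100·10.5/18 = 58.33.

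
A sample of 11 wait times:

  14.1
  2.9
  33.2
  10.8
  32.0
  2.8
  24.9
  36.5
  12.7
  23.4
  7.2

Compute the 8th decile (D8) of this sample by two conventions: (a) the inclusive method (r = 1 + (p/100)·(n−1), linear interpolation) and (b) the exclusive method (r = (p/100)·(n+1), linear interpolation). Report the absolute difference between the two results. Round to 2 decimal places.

Sorted: 2.8, 2.9, 7.2, 10.8, 12.7, 14.1, 23.4, 24.9, 32.0, 33.2, 36.5.
n = 11.
(a) r = 9 → value at rank 9 = 32.
(b) r = 9.6; between ranks 9 (32.0) and 10 (33.2): 32.72.
|32 − 32.72| = 0.72.

0.72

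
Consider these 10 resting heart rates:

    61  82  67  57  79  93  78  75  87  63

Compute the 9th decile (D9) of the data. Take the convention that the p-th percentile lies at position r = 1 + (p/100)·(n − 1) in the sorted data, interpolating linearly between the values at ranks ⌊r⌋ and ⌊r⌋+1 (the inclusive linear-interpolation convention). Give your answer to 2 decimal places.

Sorted: 57, 61, 63, 67, 75, 78, 79, 82, 87, 93.
n = 10.
r = 1 + (90/100)·(10 − 1) = 1 + 8.1 = 9.1.
Rank 9 is 87 and rank 10 is 93.
Interpolate: 87 + 0.1·(93 − 87) = 87 + 0.1·6 = 87.6.

87.60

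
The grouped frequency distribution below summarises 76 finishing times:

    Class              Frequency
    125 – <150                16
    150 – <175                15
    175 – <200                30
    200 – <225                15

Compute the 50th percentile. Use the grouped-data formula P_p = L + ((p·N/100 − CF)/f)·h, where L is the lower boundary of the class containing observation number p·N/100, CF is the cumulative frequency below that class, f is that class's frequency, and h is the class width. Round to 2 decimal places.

N = 76; target position k = 50/100 · 76 = 38.
Cumulative frequencies: 16, 31, 61, 76.
Observation 38 falls in the class 175 – <200.
L = 175, CF = 31, f = 30, h = 25.
P50 = 175 + ((38 − 31)/30)·25 = 175 + 5.83333 = 180.833.

180.83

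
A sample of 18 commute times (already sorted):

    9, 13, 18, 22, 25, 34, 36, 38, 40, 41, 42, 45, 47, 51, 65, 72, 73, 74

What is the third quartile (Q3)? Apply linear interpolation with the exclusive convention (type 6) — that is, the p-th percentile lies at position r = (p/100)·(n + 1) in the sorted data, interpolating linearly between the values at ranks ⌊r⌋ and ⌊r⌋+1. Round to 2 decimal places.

n = 18.
r = (75/100)·(18 + 1) = 14.25.
Rank 14 is 51 and rank 15 is 65.
Interpolate: 51 + 0.25·(65 − 51) = 51 + 0.25·14 = 54.5.

54.50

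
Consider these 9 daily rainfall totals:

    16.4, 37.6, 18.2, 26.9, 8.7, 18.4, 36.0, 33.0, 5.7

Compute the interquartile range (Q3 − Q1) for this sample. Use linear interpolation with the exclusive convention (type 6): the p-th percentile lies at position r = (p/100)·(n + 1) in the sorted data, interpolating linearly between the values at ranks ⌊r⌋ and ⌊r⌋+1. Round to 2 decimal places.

Sorted: 5.7, 8.7, 16.4, 18.2, 18.4, 26.9, 33.0, 36.0, 37.6.
n = 9.
P25: r = 2.5; ranks 2–3 are 8.7, 16.4; interpolating gives 12.55.
P75: r = 7.5; ranks 7–8 are 33.0, 36.0; interpolating gives 34.5.
Difference: 34.5 − 12.55 = 21.95.

21.95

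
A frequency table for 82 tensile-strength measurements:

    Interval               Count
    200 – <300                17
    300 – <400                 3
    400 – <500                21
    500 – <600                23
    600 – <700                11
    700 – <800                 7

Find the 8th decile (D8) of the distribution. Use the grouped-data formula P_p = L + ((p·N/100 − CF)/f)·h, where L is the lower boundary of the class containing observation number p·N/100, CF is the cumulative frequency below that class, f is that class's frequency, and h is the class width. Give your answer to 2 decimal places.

N = 82; target position k = 80/100 · 82 = 65.6.
Cumulative frequencies: 17, 20, 41, 64, 75, 82.
Observation 65.6 falls in the class 600 – <700.
L = 600, CF = 64, f = 11, h = 100.
P80 = 600 + ((65.6 − 64)/11)·100 = 600 + 14.5455 = 614.545.

614.55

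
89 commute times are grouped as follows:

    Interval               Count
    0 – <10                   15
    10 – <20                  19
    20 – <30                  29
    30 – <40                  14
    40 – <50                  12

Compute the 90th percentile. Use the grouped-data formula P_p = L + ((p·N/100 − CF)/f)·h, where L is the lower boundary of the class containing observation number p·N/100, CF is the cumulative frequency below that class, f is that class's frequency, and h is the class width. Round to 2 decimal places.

N = 89; target position k = 90/100 · 89 = 80.1.
Cumulative frequencies: 15, 34, 63, 77, 89.
Observation 80.1 falls in the class 40 – <50.
L = 40, CF = 77, f = 12, h = 10.
P90 = 40 + ((80.1 − 77)/12)·10 = 40 + 2.58333 = 42.5833.

42.58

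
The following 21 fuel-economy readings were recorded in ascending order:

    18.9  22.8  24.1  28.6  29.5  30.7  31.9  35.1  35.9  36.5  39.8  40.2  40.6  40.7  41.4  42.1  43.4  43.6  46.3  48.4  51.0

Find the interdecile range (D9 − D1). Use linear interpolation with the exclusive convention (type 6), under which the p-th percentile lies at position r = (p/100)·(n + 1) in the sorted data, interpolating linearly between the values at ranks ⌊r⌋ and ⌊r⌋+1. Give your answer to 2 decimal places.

24.92

n = 21.
P10: r = 2.2; ranks 2–3 are 22.8, 24.1; interpolating gives 23.06.
P90: r = 19.8; ranks 19–20 are 46.3, 48.4; interpolating gives 47.98.
Difference: 47.98 − 23.06 = 24.92.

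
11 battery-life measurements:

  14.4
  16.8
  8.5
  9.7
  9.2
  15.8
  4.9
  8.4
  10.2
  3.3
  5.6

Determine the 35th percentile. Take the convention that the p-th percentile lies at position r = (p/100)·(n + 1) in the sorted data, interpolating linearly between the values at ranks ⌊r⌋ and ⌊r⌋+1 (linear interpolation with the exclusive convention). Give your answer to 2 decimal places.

Sorted: 3.3, 4.9, 5.6, 8.4, 8.5, 9.2, 9.7, 10.2, 14.4, 15.8, 16.8.
n = 11.
r = (35/100)·(11 + 1) = 4.2.
Rank 4 is 8.4 and rank 5 is 8.5.
Interpolate: 8.4 + 0.2·(8.5 − 8.4) = 8.4 + 0.2·0.1 = 8.42.

8.42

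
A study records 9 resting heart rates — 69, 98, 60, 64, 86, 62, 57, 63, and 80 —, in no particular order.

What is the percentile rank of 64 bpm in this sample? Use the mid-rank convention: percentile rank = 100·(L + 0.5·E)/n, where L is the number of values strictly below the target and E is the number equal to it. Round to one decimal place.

Sorted: 57, 60, 62, 63, 64, 69, 80, 86, 98.
Count below 64: L = 4; count equal: E = 1; n = 9.
Percentile rank = 100·(4 + 0.5·1)/9 = 100·4.5/9 = 50.

50.0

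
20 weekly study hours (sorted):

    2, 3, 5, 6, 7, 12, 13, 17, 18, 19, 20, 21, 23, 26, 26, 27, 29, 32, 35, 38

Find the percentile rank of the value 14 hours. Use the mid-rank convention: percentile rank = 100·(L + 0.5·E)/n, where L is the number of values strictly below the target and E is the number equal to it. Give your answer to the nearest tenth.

Count below 14: L = 7; count equal: E = 0; n = 20.
Percentile rank = 100·(7 + 0.5·0)/20 = 100·7/20 = 35.

35.0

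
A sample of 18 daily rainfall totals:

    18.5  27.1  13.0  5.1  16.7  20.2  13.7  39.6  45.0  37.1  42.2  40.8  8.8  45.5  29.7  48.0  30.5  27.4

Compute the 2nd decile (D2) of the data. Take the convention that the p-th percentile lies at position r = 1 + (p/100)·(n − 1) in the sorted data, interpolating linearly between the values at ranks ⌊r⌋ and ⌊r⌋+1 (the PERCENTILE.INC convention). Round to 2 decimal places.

14.90

Sorted: 5.1, 8.8, 13.0, 13.7, 16.7, 18.5, 20.2, 27.1, 27.4, 29.7, 30.5, 37.1, 39.6, 40.8, 42.2, 45.0, 45.5, 48.0.
n = 18.
r = 1 + (20/100)·(18 − 1) = 1 + 3.4 = 4.4.
Rank 4 is 13.7 and rank 5 is 16.7.
Interpolate: 13.7 + 0.4·(16.7 − 13.7) = 13.7 + 0.4·3 = 14.9.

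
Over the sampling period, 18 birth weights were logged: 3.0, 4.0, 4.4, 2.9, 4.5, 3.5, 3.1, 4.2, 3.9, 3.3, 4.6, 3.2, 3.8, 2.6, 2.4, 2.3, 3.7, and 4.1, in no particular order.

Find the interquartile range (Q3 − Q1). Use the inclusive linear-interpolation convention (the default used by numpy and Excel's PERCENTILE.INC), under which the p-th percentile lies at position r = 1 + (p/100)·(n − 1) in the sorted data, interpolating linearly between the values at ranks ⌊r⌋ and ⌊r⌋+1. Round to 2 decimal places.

1.05

Sorted: 2.3, 2.4, 2.6, 2.9, 3.0, 3.1, 3.2, 3.3, 3.5, 3.7, 3.8, 3.9, 4.0, 4.1, 4.2, 4.4, 4.5, 4.6.
n = 18.
P25: r = 5.25; ranks 5–6 are 3.0, 3.1; interpolating gives 3.025.
P75: r = 13.75; ranks 13–14 are 4.0, 4.1; interpolating gives 4.075.
Difference: 4.075 − 3.025 = 1.05.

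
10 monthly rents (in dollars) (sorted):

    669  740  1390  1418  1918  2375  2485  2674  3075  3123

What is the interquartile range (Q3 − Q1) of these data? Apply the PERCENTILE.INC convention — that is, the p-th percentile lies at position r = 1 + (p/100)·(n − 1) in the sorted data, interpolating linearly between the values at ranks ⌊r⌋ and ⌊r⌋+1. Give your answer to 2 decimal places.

n = 10.
P25: r = 3.25; ranks 3–4 are 1390, 1418; interpolating gives 1397.
P75: r = 7.75; ranks 7–8 are 2485, 2674; interpolating gives 2626.75.
Difference: 2626.75 − 1397 = 1229.75.

1229.75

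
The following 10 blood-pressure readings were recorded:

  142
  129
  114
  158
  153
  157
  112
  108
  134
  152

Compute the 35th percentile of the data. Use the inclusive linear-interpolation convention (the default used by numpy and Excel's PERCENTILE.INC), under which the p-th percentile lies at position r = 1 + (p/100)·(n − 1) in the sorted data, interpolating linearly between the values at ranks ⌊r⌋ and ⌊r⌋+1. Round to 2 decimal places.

129.75

Sorted: 108, 112, 114, 129, 134, 142, 152, 153, 157, 158.
n = 10.
r = 1 + (35/100)·(10 − 1) = 1 + 3.15 = 4.15.
Rank 4 is 129 and rank 5 is 134.
Interpolate: 129 + 0.15·(134 − 129) = 129 + 0.15·5 = 129.75.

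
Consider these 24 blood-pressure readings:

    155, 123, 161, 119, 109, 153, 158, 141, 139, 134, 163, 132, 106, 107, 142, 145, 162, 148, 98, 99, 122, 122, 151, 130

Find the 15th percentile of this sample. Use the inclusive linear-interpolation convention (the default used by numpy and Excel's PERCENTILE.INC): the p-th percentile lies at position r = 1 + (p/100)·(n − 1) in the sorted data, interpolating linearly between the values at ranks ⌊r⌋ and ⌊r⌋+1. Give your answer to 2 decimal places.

Sorted: 98, 99, 106, 107, 109, 119, 122, 122, 123, 130, 132, 134, 139, 141, 142, 145, 148, 151, 153, 155, 158, 161, 162, 163.
n = 24.
r = 1 + (15/100)·(24 − 1) = 1 + 3.45 = 4.45.
Rank 4 is 107 and rank 5 is 109.
Interpolate: 107 + 0.45·(109 − 107) = 107 + 0.45·2 = 107.9.

107.90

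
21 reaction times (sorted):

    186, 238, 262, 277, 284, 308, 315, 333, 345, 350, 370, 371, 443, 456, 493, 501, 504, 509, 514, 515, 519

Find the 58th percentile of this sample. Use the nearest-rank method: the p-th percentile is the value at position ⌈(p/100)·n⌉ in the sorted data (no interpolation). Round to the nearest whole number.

n = 21.
Position = ⌈58/100 · 21⌉ = ⌈12.18⌉ = 13.
The value at rank 13 is 443.

443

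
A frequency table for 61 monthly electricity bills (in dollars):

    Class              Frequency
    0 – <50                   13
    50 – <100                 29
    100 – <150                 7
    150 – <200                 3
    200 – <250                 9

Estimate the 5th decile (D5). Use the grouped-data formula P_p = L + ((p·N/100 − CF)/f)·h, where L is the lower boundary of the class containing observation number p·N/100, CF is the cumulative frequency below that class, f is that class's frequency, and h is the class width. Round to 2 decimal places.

N = 61; target position k = 50/100 · 61 = 30.5.
Cumulative frequencies: 13, 42, 49, 52, 61.
Observation 30.5 falls in the class 50 – <100.
L = 50, CF = 13, f = 29, h = 50.
P50 = 50 + ((30.5 − 13)/29)·50 = 50 + 30.1724 = 80.1724.

80.17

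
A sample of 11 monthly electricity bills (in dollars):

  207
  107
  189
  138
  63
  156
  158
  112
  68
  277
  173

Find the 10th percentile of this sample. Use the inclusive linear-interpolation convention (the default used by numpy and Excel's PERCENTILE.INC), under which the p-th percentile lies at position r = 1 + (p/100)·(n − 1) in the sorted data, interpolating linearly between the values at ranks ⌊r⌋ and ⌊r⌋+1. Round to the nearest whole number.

68

Sorted: 63, 68, 107, 112, 138, 156, 158, 173, 189, 207, 277.
n = 11.
r = 1 + (10/100)·(11 − 1) = 1 + 1 = 2.
r is an integer, so P10 is the value at rank 2: 68.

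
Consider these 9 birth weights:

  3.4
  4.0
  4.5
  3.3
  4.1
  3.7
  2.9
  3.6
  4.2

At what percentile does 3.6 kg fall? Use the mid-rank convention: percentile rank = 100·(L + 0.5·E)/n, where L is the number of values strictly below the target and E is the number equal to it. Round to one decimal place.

Sorted: 2.9, 3.3, 3.4, 3.6, 3.7, 4.0, 4.1, 4.2, 4.5.
Count below 3.6: L = 3; count equal: E = 1; n = 9.
Percentile rank = 100·(3 + 0.5·1)/9 = 100·3.5/9 = 38.89.

38.9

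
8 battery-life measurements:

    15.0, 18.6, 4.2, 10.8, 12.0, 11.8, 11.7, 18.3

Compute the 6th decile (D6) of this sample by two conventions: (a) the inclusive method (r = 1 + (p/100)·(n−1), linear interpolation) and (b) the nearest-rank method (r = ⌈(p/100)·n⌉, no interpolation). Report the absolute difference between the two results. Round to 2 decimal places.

0.60

Sorted: 4.2, 10.8, 11.7, 11.8, 12.0, 15.0, 18.3, 18.6.
n = 8.
(a) r = 5.2; between ranks 5 (12.0) and 6 (15.0): 12.6.
(b) the nearest-rank method: rank 5 → 12.
|12.6 − 12| = 0.6.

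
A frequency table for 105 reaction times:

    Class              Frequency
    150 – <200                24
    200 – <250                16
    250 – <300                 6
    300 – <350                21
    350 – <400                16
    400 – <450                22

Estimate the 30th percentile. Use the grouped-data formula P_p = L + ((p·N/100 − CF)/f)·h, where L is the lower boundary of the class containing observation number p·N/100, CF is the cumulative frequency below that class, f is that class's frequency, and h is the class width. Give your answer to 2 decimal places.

N = 105; target position k = 30/100 · 105 = 31.5.
Cumulative frequencies: 24, 40, 46, 67, 83, 105.
Observation 31.5 falls in the class 200 – <250.
L = 200, CF = 24, f = 16, h = 50.
P30 = 200 + ((31.5 − 24)/16)·50 = 200 + 23.4375 = 223.438.

223.44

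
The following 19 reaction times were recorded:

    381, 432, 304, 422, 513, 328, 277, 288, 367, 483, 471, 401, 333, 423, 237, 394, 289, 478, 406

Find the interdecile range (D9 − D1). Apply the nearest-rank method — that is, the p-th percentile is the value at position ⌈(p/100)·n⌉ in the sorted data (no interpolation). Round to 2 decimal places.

Sorted: 237, 277, 288, 289, 304, 328, 333, 367, 381, 394, 401, 406, 422, 423, 432, 471, 478, 483, 513.
n = 19.
P10: rank ⌈10/100·19⌉ = 2 → 277.
P90: rank ⌈90/100·19⌉ = 18 → 483.
Difference: 483 − 277 = 206.

206.00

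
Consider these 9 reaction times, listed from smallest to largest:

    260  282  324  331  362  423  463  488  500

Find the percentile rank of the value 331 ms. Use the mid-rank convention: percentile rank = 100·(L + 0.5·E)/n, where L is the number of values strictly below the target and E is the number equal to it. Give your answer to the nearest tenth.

38.9

Count below 331: L = 3; count equal: E = 1; n = 9.
Percentile rank = 100·(3 + 0.5·1)/9 = 100·3.5/9 = 38.89.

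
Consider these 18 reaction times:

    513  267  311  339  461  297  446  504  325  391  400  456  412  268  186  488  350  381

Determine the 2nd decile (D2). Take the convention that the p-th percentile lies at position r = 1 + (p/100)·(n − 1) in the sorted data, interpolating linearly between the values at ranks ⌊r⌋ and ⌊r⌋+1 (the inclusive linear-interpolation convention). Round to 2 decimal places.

302.60

Sorted: 186, 267, 268, 297, 311, 325, 339, 350, 381, 391, 400, 412, 446, 456, 461, 488, 504, 513.
n = 18.
r = 1 + (20/100)·(18 − 1) = 1 + 3.4 = 4.4.
Rank 4 is 297 and rank 5 is 311.
Interpolate: 297 + 0.4·(311 − 297) = 297 + 0.4·14 = 302.6.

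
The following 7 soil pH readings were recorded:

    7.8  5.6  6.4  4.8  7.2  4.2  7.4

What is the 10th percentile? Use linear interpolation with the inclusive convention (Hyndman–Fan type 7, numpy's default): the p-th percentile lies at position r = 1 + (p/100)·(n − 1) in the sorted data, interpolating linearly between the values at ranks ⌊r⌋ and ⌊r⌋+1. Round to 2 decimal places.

4.56

Sorted: 4.2, 4.8, 5.6, 6.4, 7.2, 7.4, 7.8.
n = 7.
r = 1 + (10/100)·(7 − 1) = 1 + 0.6 = 1.6.
Rank 1 is 4.2 and rank 2 is 4.8.
Interpolate: 4.2 + 0.6·(4.8 − 4.2) = 4.2 + 0.6·0.6 = 4.56.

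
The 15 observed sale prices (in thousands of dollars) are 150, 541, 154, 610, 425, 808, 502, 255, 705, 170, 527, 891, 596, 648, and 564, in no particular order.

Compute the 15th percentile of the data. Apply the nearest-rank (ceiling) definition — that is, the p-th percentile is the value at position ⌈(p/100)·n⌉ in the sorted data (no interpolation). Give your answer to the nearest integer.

Sorted: 150, 154, 170, 255, 425, 502, 527, 541, 564, 596, 610, 648, 705, 808, 891.
n = 15.
Position = ⌈15/100 · 15⌉ = ⌈2.25⌉ = 3.
The value at rank 3 is 170.

170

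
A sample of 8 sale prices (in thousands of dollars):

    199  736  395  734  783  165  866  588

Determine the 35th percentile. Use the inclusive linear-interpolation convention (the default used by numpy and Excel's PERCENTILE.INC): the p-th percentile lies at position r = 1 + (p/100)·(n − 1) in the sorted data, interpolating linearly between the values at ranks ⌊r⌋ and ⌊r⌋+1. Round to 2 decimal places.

Sorted: 165, 199, 395, 588, 734, 736, 783, 866.
n = 8.
r = 1 + (35/100)·(8 − 1) = 1 + 2.45 = 3.45.
Rank 3 is 395 and rank 4 is 588.
Interpolate: 395 + 0.45·(588 − 395) = 395 + 0.45·193 = 481.85.

481.85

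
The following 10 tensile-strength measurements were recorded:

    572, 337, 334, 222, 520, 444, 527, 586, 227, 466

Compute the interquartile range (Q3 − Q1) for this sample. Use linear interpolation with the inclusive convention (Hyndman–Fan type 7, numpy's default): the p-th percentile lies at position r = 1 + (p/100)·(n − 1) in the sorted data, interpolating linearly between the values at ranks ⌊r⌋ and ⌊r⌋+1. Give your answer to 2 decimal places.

Sorted: 222, 227, 334, 337, 444, 466, 520, 527, 572, 586.
n = 10.
P25: r = 3.25; ranks 3–4 are 334, 337; interpolating gives 334.75.
P75: r = 7.75; ranks 7–8 are 520, 527; interpolating gives 525.25.
Difference: 525.25 − 334.75 = 190.5.

190.50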